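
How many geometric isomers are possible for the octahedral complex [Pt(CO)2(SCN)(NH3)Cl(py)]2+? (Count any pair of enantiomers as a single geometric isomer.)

In an octahedral complex each vertex has one trans partner and four cis neighbours.
Placing the ligands in turn and identifying arrangements related by rotation or reflection leaves 9 distinct geometric isomers.

9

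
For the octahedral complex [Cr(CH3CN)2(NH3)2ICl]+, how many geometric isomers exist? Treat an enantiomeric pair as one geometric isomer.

An octahedron has six vertices in three trans pairs; every non-trans pair is cis.
There are 6 geometric isomers: CH3CN trans, NH3 trans; CH3CN trans, NH3 cis; CH3CN cis, NH3 trans; CH3CN cis, NH3 cis (3 arrangements, 2 chiral).

6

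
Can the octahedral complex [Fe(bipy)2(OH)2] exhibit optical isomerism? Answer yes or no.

yes

In an octahedral complex each vertex has one trans partner and four cis neighbours.
Each bipy is bidentate and must span two cis positions.
The distinct arrangements are (2 in all): OH trans; OH cis (chiral).
One of these lacks any improper symmetry element and so occurs as an enantiomeric pair, giving 2 + 1 = 3 stereoisomers in total.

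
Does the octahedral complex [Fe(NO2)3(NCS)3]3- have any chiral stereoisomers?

no

An octahedron has six vertices in three trans pairs; every non-trans pair is cis.
Working through the distinct placements yields 2 geometric isomers: NO2 mer; NO2 fac.
Each arrangement has an internal mirror plane or centre of symmetry, so none is chiral.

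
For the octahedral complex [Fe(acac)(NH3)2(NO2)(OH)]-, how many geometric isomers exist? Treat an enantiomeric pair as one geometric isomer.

4

An octahedron has six vertices in three trans pairs; every non-trans pair is cis.
Each acac is bidentate and must span two cis positions.
The distinct arrangements are (4 in all): NH3 trans; NH3 cis (3 arrangements, 2 chiral).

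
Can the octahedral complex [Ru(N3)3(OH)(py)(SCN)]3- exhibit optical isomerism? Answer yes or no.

The six octahedral sites form three mutually perpendicular trans pairs.
The distinct arrangements are (4 in all): N3 mer (3 arrangements); N3 fac (chiral).
One of these lacks any improper symmetry element and so occurs as an enantiomeric pair, giving 4 + 1 = 5 stereoisomers in total.

yes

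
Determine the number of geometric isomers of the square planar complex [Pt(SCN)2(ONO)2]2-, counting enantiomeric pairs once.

2

In a square planar complex each vertex has one trans partner and two cis neighbours.
There are 2 geometric isomers: SCN cis; SCN trans.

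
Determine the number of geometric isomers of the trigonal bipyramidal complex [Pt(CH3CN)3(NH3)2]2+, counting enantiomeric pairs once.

In a trigonal bipyramid the two axial positions differ from the three equatorial ones.
The distinct arrangements are (3 in all): NH3 both equatorial; NH3 one axial, one equatorial; NH3 both axial.

3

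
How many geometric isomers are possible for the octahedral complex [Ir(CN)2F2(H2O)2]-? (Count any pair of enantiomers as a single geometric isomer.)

5

An octahedron has six vertices in three trans pairs; every non-trans pair is cis.
Working through the distinct placements yields 5 geometric isomers: CN trans, F trans, H2O trans; CN trans, F cis, H2O cis; CN cis, F cis, H2O trans; CN cis, F cis, H2O cis (chiral); CN cis, F trans, H2O cis.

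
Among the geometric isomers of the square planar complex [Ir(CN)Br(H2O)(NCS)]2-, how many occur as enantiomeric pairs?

In a square planar complex each vertex has one trans partner and two cis neighbours.
There are 3 geometric isomers: (Br/H2O trans, CN/NCS trans); (Br/NCS trans, CN/H2O trans); (Br/CN trans, H2O/NCS trans).
Each arrangement has an internal mirror plane or centre of symmetry, so none is chiral.

0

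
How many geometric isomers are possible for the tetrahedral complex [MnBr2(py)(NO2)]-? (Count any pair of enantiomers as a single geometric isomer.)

Only one geometric arrangement is possible.

1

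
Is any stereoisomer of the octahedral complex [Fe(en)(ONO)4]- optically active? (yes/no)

The six octahedral sites form three mutually perpendicular trans pairs.
Each en is bidentate and must span two cis positions.
Only one geometric arrangement is possible.

no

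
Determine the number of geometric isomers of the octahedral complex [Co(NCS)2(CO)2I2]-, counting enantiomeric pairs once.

5

An octahedron has six vertices in three trans pairs; every non-trans pair is cis.
There are 5 geometric isomers: NCS trans, CO trans, I trans; NCS cis, CO trans, I cis; NCS trans, CO cis, I cis; NCS cis, CO cis, I cis (chiral); NCS cis, CO cis, I trans.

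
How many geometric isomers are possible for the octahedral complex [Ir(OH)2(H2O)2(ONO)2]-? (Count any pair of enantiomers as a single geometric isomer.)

An octahedron has six vertices in three trans pairs; every non-trans pair is cis.
Working through the distinct placements yields 5 geometric isomers: OH trans, H2O trans, ONO trans; OH cis, H2O trans, ONO cis; OH cis, H2O cis, ONO trans; OH cis, H2O cis, ONO cis (chiral); OH trans, H2O cis, ONO cis.

5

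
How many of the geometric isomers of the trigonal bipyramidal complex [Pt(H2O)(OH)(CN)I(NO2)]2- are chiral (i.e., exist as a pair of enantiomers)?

Exhaustive case analysis gives 10 geometric isomers.
Of these, 10 lack any improper symmetry element and so occur as enantiomeric pairs, giving 10 + 10 = 20 stereoisomers in total.

10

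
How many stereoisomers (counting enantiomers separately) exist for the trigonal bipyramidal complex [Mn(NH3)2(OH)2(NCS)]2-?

6

Systematic enumeration (placing each ligand type in turn and discarding arrangements equivalent by rotation or reflection) gives 5 geometric isomers.
One of these lacks any improper symmetry element and so occurs as an enantiomeric pair, giving 5 + 1 = 6 stereoisomers in total.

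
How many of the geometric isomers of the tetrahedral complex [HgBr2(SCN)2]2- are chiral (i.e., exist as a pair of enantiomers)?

0

In a tetrahedral complex all four positions are equivalent and every pair of ligands is adjacent — there is no cis/trans distinction.
Only one geometric arrangement is possible.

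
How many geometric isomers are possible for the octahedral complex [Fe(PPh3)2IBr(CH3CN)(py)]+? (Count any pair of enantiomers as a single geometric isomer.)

9

Systematic enumeration (placing each ligand type in turn and discarding arrangements equivalent by rotation or reflection) gives 9 geometric isomers.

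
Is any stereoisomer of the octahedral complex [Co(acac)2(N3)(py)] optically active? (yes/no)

yes

The six octahedral sites form three mutually perpendicular trans pairs.
Each acac is bidentate and must span two cis positions.
Systematic placement gives 2 geometric isomers: N3 and py mutually cis (chiral); N3 and py mutually trans.
One of these lacks any improper symmetry element and so occurs as an enantiomeric pair, giving 2 + 1 = 3 stereoisomers in total.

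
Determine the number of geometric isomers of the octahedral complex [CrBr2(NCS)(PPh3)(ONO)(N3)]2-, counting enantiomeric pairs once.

9

In an octahedral complex each vertex has one trans partner and four cis neighbours.
Exhaustive case analysis gives 9 geometric isomers.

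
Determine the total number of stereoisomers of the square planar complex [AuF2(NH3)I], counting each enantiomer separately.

A square has two trans pairs of vertices; adjacent vertices are cis.
Working through the distinct placements yields 2 geometric isomers: F cis; F trans.
Each arrangement has an internal mirror plane or centre of symmetry, so none is chiral.

2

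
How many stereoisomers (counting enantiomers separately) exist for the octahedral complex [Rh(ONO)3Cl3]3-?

The distinct arrangements are (2 in all): ONO mer; ONO fac.
Each arrangement has an internal mirror plane or centre of symmetry, so none is chiral.

2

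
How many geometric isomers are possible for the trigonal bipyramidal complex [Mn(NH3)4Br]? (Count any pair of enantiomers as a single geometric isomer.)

A trigonal bipyramid has two axial and three equatorial sites, which are chemically inequivalent.
There are 2 geometric isomers: Br axial; Br equatorial.

2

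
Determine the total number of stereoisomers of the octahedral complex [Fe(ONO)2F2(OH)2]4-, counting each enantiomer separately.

Systematic placement gives 5 geometric isomers: ONO trans, F trans, OH trans; ONO cis, F trans, OH cis; ONO trans, F cis, OH cis; ONO cis, F cis, OH cis (chiral); ONO cis, F cis, OH trans.
One of these lacks any improper symmetry element and so occurs as an enantiomeric pair, giving 5 + 1 = 6 stereoisomers in total.

6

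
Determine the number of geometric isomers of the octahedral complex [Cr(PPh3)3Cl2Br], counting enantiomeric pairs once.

Systematic placement gives 3 geometric isomers: PPh3 mer, Cl cis; PPh3 mer, Cl trans; PPh3 fac, Cl cis.

3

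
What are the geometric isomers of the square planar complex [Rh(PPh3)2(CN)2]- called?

In a square planar complex each vertex has one trans partner and two cis neighbours.
Systematic placement gives 2 geometric isomers: PPh3 cis; PPh3 trans.

cis and trans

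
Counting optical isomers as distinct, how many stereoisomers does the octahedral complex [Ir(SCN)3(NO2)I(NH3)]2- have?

There are 4 geometric isomers: SCN mer (3 arrangements); SCN fac (chiral).
One of these lacks any improper symmetry element and so occurs as an enantiomeric pair, giving 4 + 1 = 5 stereoisomers in total.

5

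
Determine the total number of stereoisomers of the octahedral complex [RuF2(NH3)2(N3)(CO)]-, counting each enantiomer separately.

In an octahedral complex each vertex has one trans partner and four cis neighbours.
There are 6 geometric isomers: F cis, NH3 trans; F cis, NH3 cis (3 arrangements, 2 chiral); F trans, NH3 trans; F trans, NH3 cis.
Of these, 2 lack any improper symmetry element and so occur as enantiomeric pairs, giving 6 + 2 = 8 stereoisomers in total.

8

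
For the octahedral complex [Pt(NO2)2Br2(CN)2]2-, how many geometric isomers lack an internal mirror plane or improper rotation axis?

In an octahedral complex each vertex has one trans partner and four cis neighbours.
The distinct arrangements are (5 in all): NO2 trans, Br trans, CN trans; NO2 cis, Br trans, CN cis; NO2 trans, Br cis, CN cis; NO2 cis, Br cis, CN cis (chiral); NO2 cis, Br cis, CN trans.
One of these lacks any improper symmetry element and so occurs as an enantiomeric pair, giving 5 + 1 = 6 stereoisomers in total.

1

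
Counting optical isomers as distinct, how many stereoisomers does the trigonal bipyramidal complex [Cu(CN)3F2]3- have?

3

A trigonal bipyramid has two axial and three equatorial sites, which are chemically inequivalent.
Working through the distinct placements yields 3 geometric isomers: F both equatorial; F one axial, one equatorial; F both axial.
Each arrangement has an internal mirror plane or centre of symmetry, so none is chiral.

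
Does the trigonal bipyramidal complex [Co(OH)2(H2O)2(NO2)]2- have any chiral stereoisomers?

Placing the ligands in turn and identifying arrangements related by rotation or reflection leaves 5 distinct geometric isomers.
One of these lacks any improper symmetry element and so occurs as an enantiomeric pair, giving 5 + 1 = 6 stereoisomers in total.

yes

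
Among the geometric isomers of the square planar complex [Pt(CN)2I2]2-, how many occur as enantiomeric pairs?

A square has two trans pairs of vertices; adjacent vertices are cis.
There are 2 geometric isomers: CN cis; CN trans.
Each arrangement has an internal mirror plane or centre of symmetry, so none is chiral.

0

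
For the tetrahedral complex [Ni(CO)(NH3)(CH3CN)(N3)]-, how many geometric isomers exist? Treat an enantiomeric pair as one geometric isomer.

All four vertices of a tetrahedron are equivalent and mutually adjacent, so cis/trans isomerism cannot arise.
Only one geometric arrangement is possible; it has no improper symmetry element, so it exists as a pair of enantiomers (2 stereoisomers).

1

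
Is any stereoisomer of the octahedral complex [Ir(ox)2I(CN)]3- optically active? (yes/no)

yes

The six octahedral sites form three mutually perpendicular trans pairs.
Each ox is bidentate and must span two cis positions.
Working through the distinct placements yields 2 geometric isomers: I and CN mutually trans; I and CN mutually cis (chiral).
One of these lacks any improper symmetry element and so occurs as an enantiomeric pair, giving 2 + 1 = 3 stereoisomers in total.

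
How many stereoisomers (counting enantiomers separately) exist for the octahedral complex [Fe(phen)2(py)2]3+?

3

Each phen is bidentate and must span two cis positions.
There are 2 geometric isomers: py trans; py cis (chiral).
One of these lacks any improper symmetry element and so occurs as an enantiomeric pair, giving 2 + 1 = 3 stereoisomers in total.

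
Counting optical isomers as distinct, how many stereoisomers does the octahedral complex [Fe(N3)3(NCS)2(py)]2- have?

In an octahedral complex each vertex has one trans partner and four cis neighbours.
Working through the distinct placements yields 3 geometric isomers: N3 mer, NCS cis; N3 mer, NCS trans; N3 fac, NCS cis.
Each arrangement has an internal mirror plane or centre of symmetry, so none is chiral.

3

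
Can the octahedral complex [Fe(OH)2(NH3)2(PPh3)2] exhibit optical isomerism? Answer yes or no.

The six octahedral sites form three mutually perpendicular trans pairs.
Working through the distinct placements yields 5 geometric isomers: OH trans, NH3 trans, PPh3 trans; OH cis, NH3 trans, PPh3 cis; OH cis, NH3 cis, PPh3 trans; OH cis, NH3 cis, PPh3 cis (chiral); OH trans, NH3 cis, PPh3 cis.
One of these lacks any improper symmetry element and so occurs as an enantiomeric pair, giving 5 + 1 = 6 stereoisomers in total.

yes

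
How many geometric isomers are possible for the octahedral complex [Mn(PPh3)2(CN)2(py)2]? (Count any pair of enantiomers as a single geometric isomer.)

There are 5 geometric isomers: PPh3 trans, CN trans, py trans; PPh3 cis, CN trans, py cis; PPh3 cis, CN cis, py trans; PPh3 cis, CN cis, py cis (chiral); PPh3 trans, CN cis, py cis.

5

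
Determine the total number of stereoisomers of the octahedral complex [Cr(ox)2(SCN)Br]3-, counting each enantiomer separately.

3

In an octahedral complex each vertex has one trans partner and four cis neighbours.
Each ox is bidentate and must span two cis positions.
Working through the distinct placements yields 2 geometric isomers: SCN and Br mutually trans; SCN and Br mutually cis (chiral).
One of these lacks any improper symmetry element and so occurs as an enantiomeric pair, giving 2 + 1 = 3 stereoisomers in total.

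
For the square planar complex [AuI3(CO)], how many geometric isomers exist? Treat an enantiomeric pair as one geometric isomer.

In a square planar complex each vertex has one trans partner and two cis neighbours.
Only one geometric arrangement is possible.

1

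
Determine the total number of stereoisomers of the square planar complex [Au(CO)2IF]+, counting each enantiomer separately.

In a square planar complex each vertex has one trans partner and two cis neighbours.
There are 2 geometric isomers: CO cis; CO trans.
Each arrangement has an internal mirror plane or centre of symmetry, so none is chiral.

2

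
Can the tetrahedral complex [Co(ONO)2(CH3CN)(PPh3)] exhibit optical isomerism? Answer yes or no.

Only one geometric arrangement is possible.

no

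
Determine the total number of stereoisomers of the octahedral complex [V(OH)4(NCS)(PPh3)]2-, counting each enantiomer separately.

There are 2 geometric isomers: NCS and PPh3 mutually cis; NCS and PPh3 mutually trans.
Each arrangement has an internal mirror plane or centre of symmetry, so none is chiral.

2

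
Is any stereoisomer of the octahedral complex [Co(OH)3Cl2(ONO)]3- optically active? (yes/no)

An octahedron has six vertices in three trans pairs; every non-trans pair is cis.
Systematic placement gives 3 geometric isomers: OH mer, Cl trans; OH fac, Cl cis; OH mer, Cl cis.
Each arrangement has an internal mirror plane or centre of symmetry, so none is chiral.

no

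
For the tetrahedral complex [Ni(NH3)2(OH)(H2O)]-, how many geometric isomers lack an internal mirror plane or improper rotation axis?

In a tetrahedral complex all four positions are equivalent and every pair of ligands is adjacent — there is no cis/trans distinction.
Only one geometric arrangement is possible.

0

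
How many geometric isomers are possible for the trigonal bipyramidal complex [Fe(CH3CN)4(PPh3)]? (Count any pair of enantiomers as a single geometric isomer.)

2

A trigonal bipyramid has two axial and three equatorial sites, which are chemically inequivalent.
The distinct arrangements are (2 in all): PPh3 equatorial; PPh3 axial.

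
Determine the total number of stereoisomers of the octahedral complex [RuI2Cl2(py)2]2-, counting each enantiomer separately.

Systematic placement gives 5 geometric isomers: I trans, Cl trans, py trans; I cis, Cl trans, py cis; I cis, Cl cis, py trans; I cis, Cl cis, py cis (chiral); I trans, Cl cis, py cis.
One of these lacks any improper symmetry element and so occurs as an enantiomeric pair, giving 5 + 1 = 6 stereoisomers in total.

6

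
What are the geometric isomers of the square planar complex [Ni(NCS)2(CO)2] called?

cis and trans

In a square planar complex each vertex has one trans partner and two cis neighbours.
Working through the distinct placements yields 2 geometric isomers: NCS cis; NCS trans.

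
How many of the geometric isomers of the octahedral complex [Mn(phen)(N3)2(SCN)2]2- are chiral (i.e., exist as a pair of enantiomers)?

In an octahedral complex each vertex has one trans partner and four cis neighbours.
Each phen is bidentate and must span two cis positions.
There are 3 geometric isomers: N3 trans, SCN cis; N3 cis, SCN cis (chiral); N3 cis, SCN trans.
One of these lacks any improper symmetry element and so occurs as an enantiomeric pair, giving 3 + 1 = 4 stereoisomers in total.

1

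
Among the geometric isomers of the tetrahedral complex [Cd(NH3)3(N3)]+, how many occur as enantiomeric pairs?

In a tetrahedral complex all four positions are equivalent and every pair of ligands is adjacent — there is no cis/trans distinction.
Only one geometric arrangement is possible.

0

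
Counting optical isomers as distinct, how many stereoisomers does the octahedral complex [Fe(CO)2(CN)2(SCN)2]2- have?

6

The six octahedral sites form three mutually perpendicular trans pairs.
There are 5 geometric isomers: CO trans, CN trans, SCN trans; CO cis, CN trans, SCN cis; CO cis, CN cis, SCN trans; CO cis, CN cis, SCN cis (chiral); CO trans, CN cis, SCN cis.
One of these lacks any improper symmetry element and so occurs as an enantiomeric pair, giving 5 + 1 = 6 stereoisomers in total.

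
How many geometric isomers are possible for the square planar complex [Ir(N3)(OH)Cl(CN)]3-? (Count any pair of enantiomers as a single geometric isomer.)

3

The distinct arrangements are (3 in all): (CN/N3 trans, Cl/OH trans); (CN/OH trans, Cl/N3 trans); (CN/Cl trans, N3/OH trans).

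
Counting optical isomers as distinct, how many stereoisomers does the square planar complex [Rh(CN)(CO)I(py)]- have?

3

A square has two trans pairs of vertices; adjacent vertices are cis.
Systematic placement gives 3 geometric isomers: (CN/I trans, CO/py trans); (CN/py trans, CO/I trans); (CN/CO trans, I/py trans).
Each arrangement has an internal mirror plane or centre of symmetry, so none is chiral.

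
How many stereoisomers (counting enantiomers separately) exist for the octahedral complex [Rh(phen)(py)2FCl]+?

An octahedron has six vertices in three trans pairs; every non-trans pair is cis.
Each phen is bidentate and must span two cis positions.
There are 4 geometric isomers: py cis (3 arrangements, 2 chiral); py trans.
Of these, 2 lack any improper symmetry element and so occur as enantiomeric pairs, giving 4 + 2 = 6 stereoisomers in total.

6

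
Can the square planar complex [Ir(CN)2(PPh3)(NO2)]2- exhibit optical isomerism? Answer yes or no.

A square has two trans pairs of vertices; adjacent vertices are cis.
The distinct arrangements are (2 in all): CN cis; CN trans.
Each arrangement has an internal mirror plane or centre of symmetry, so none is chiral.

no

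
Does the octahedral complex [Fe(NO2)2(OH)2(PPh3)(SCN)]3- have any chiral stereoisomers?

yes

The six octahedral sites form three mutually perpendicular trans pairs.
The distinct arrangements are (6 in all): NO2 trans, OH trans; NO2 trans, OH cis; NO2 cis, OH cis (3 arrangements, 2 chiral); NO2 cis, OH trans.
Of these, 2 lack any improper symmetry element and so occur as enantiomeric pairs, giving 6 + 2 = 8 stereoisomers in total.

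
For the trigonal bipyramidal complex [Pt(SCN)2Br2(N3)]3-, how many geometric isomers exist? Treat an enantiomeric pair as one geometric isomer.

Systematic enumeration (placing each ligand type in turn and discarding arrangements equivalent by rotation or reflection) gives 5 geometric isomers.

5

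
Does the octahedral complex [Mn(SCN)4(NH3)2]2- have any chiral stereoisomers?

In an octahedral complex each vertex has one trans partner and four cis neighbours.
Systematic placement gives 2 geometric isomers: NH3 trans; NH3 cis.
Each arrangement has an internal mirror plane or centre of symmetry, so none is chiral.

no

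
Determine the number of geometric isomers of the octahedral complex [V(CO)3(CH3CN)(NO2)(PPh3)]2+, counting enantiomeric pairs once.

The six octahedral sites form three mutually perpendicular trans pairs.
The distinct arrangements are (4 in all): CO mer (3 arrangements); CO fac (chiral).

4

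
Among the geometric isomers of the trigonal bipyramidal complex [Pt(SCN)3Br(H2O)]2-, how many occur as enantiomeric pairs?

0

The distinct arrangements are (4 in all): Br axial, H2O axial; Br axial, H2O equatorial; Br equatorial, H2O axial; Br equatorial, H2O equatorial.
Each arrangement has an internal mirror plane or centre of symmetry, so none is chiral.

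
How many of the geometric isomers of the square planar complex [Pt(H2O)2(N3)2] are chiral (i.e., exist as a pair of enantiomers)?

A square has two trans pairs of vertices; adjacent vertices are cis.
The distinct arrangements are (2 in all): H2O cis; H2O trans.
Each arrangement has an internal mirror plane or centre of symmetry, so none is chiral.

0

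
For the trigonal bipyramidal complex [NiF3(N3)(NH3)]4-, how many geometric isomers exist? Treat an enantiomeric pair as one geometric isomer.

In a trigonal bipyramid the two axial positions differ from the three equatorial ones.
Systematic placement gives 4 geometric isomers: N3 equatorial, NH3 equatorial; N3 axial, NH3 equatorial; N3 equatorial, NH3 axial; N3 axial, NH3 axial.

4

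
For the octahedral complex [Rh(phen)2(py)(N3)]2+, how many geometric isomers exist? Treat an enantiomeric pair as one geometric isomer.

The six octahedral sites form three mutually perpendicular trans pairs.
Each phen is bidentate and must span two cis positions.
Systematic placement gives 2 geometric isomers: py and N3 mutually cis (chiral); py and N3 mutually trans.

2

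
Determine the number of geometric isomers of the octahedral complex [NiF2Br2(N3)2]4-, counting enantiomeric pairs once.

An octahedron has six vertices in three trans pairs; every non-trans pair is cis.
There are 5 geometric isomers: F trans, Br trans, N3 trans; F cis, Br trans, N3 cis; F cis, Br cis, N3 trans; F cis, Br cis, N3 cis (chiral); F trans, Br cis, N3 cis.

5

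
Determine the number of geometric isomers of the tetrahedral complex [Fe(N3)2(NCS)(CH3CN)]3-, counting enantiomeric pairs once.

1

In a tetrahedral complex all four positions are equivalent and every pair of ligands is adjacent — there is no cis/trans distinction.
Only one geometric arrangement is possible.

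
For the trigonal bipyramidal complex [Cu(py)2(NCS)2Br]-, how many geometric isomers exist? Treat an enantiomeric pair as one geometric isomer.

In a trigonal bipyramid the two axial positions differ from the three equatorial ones.
Exhaustive case analysis gives 5 geometric isomers.

5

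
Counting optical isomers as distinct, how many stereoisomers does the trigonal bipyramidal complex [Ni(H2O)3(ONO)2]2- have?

3

A trigonal bipyramid has two axial and three equatorial sites, which are chemically inequivalent.
Working through the distinct placements yields 3 geometric isomers: ONO both equatorial; ONO one axial, one equatorial; ONO both axial.
Each arrangement has an internal mirror plane or centre of symmetry, so none is chiral.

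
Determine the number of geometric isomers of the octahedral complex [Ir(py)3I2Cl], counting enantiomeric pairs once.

3

The six octahedral sites form three mutually perpendicular trans pairs.
The distinct arrangements are (3 in all): py mer, I cis; py mer, I trans; py fac, I cis.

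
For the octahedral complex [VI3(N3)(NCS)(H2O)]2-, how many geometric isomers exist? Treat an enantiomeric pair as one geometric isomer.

An octahedron has six vertices in three trans pairs; every non-trans pair is cis.
The distinct arrangements are (4 in all): I mer (3 arrangements); I fac (chiral).

4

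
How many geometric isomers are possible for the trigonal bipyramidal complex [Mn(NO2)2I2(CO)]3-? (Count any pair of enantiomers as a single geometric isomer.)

Systematic enumeration (placing each ligand type in turn and discarding arrangements equivalent by rotation or reflection) gives 5 geometric isomers.

5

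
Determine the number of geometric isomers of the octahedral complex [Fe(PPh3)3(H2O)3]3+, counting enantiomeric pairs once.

The six octahedral sites form three mutually perpendicular trans pairs.
There are 2 geometric isomers: PPh3 mer; PPh3 fac.

2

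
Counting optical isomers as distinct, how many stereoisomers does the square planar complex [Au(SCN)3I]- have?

A square has two trans pairs of vertices; adjacent vertices are cis.
Only one geometric arrangement is possible.

1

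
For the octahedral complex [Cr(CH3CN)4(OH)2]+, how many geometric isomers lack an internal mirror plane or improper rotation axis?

The six octahedral sites form three mutually perpendicular trans pairs.
Working through the distinct placements yields 2 geometric isomers: OH trans; OH cis.
Each arrangement has an internal mirror plane or centre of symmetry, so none is chiral.

0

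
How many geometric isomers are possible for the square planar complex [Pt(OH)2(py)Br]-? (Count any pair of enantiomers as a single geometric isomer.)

2

In a square planar complex each vertex has one trans partner and two cis neighbours.
Systematic placement gives 2 geometric isomers: OH cis; OH trans.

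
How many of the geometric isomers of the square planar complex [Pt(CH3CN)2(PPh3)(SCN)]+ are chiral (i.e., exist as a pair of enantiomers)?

0

A square has two trans pairs of vertices; adjacent vertices are cis.
Working through the distinct placements yields 2 geometric isomers: CH3CN cis; CH3CN trans.
Each arrangement has an internal mirror plane or centre of symmetry, so none is chiral.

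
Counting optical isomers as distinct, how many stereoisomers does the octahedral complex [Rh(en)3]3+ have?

2

In an octahedral complex each vertex has one trans partner and four cis neighbours.
Each en is bidentate and must span two cis positions.
Only one geometric arrangement is possible; it has no improper symmetry element, so it exists as a pair of enantiomers (2 stereoisomers).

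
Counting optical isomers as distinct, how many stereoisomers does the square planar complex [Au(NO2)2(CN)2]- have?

2

A square has two trans pairs of vertices; adjacent vertices are cis.
Working through the distinct placements yields 2 geometric isomers: NO2 cis; NO2 trans.
Each arrangement has an internal mirror plane or centre of symmetry, so none is chiral.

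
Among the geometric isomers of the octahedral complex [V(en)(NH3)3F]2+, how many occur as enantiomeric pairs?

In an octahedral complex each vertex has one trans partner and four cis neighbours.
Each en is bidentate and must span two cis positions.
The distinct arrangements are (2 in all): NH3 fac; NH3 mer.
Each arrangement has an internal mirror plane or centre of symmetry, so none is chiral.

0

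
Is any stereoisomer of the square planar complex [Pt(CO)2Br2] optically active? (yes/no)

no

In a square planar complex each vertex has one trans partner and two cis neighbours.
Systematic placement gives 2 geometric isomers: CO cis; CO trans.
Each arrangement has an internal mirror plane or centre of symmetry, so none is chiral.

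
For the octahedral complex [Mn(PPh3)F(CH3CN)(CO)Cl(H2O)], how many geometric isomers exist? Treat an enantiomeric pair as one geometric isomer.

Systematic enumeration (placing each ligand type in turn and discarding arrangements equivalent by rotation or reflection) gives 15 geometric isomers.

15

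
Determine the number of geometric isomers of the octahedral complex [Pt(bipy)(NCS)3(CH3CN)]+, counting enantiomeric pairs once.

The six octahedral sites form three mutually perpendicular trans pairs.
Each bipy is bidentate and must span two cis positions.
Systematic placement gives 2 geometric isomers: NCS fac; NCS mer.

2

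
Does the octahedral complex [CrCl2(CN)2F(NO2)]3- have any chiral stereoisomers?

yes

Systematic placement gives 6 geometric isomers: Cl trans, CN trans; Cl cis, CN trans; Cl cis, CN cis (3 arrangements, 2 chiral); Cl trans, CN cis.
Of these, 2 lack any improper symmetry element and so occur as enantiomeric pairs, giving 6 + 2 = 8 stereoisomers in total.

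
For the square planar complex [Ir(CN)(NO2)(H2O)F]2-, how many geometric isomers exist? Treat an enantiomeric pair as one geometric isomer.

In a square planar complex each vertex has one trans partner and two cis neighbours.
Working through the distinct placements yields 3 geometric isomers: (CN/H2O trans, F/NO2 trans); (CN/NO2 trans, F/H2O trans); (CN/F trans, H2O/NO2 trans).

3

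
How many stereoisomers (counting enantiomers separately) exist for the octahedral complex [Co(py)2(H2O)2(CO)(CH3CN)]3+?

8

In an octahedral complex each vertex has one trans partner and four cis neighbours.
The distinct arrangements are (6 in all): py trans, H2O trans; py cis, H2O cis (3 arrangements, 2 chiral); py trans, H2O cis; py cis, H2O trans.
Of these, 2 lack any improper symmetry element and so occur as enantiomeric pairs, giving 6 + 2 = 8 stereoisomers in total.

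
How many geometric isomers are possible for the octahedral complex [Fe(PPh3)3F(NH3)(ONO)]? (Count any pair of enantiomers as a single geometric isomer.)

In an octahedral complex each vertex has one trans partner and four cis neighbours.
Systematic placement gives 4 geometric isomers: PPh3 mer (3 arrangements); PPh3 fac (chiral).

4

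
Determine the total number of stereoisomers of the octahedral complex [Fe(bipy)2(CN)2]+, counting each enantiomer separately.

3

An octahedron has six vertices in three trans pairs; every non-trans pair is cis.
Each bipy is bidentate and must span two cis positions.
There are 2 geometric isomers: CN trans; CN cis (chiral).
One of these lacks any improper symmetry element and so occurs as an enantiomeric pair, giving 2 + 1 = 3 stereoisomers in total.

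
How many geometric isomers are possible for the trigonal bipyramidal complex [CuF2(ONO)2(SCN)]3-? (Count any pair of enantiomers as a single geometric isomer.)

A trigonal bipyramid has two axial and three equatorial sites, which are chemically inequivalent.
Placing the ligands in turn and identifying arrangements related by rotation or reflection leaves 5 distinct geometric isomers.

5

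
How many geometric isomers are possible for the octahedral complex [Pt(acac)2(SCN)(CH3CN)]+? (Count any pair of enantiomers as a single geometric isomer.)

2

The six octahedral sites form three mutually perpendicular trans pairs.
Each acac is bidentate and must span two cis positions.
The distinct arrangements are (2 in all): SCN and CH3CN mutually trans; SCN and CH3CN mutually cis (chiral).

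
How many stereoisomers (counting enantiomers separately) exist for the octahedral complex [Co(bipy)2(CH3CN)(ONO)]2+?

3

An octahedron has six vertices in three trans pairs; every non-trans pair is cis.
Each bipy is bidentate and must span two cis positions.
Working through the distinct placements yields 2 geometric isomers: CH3CN and ONO mutually trans; CH3CN and ONO mutually cis (chiral).
One of these lacks any improper symmetry element and so occurs as an enantiomeric pair, giving 2 + 1 = 3 stereoisomers in total.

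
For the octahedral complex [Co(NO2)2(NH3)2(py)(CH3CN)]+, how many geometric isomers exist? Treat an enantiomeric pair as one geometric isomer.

6

In an octahedral complex each vertex has one trans partner and four cis neighbours.
Working through the distinct placements yields 6 geometric isomers: NO2 cis, NH3 cis (3 arrangements, 2 chiral); NO2 trans, NH3 cis; NO2 cis, NH3 trans; NO2 trans, NH3 trans.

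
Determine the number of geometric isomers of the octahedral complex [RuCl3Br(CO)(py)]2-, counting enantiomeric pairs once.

4

Systematic placement gives 4 geometric isomers: Cl mer (3 arrangements); Cl fac (chiral).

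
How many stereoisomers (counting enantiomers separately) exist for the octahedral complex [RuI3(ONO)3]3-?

There are 2 geometric isomers: I mer; I fac.
Each arrangement has an internal mirror plane or centre of symmetry, so none is chiral.

2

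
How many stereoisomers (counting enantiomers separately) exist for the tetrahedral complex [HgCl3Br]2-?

1

Only one geometric arrangement is possible.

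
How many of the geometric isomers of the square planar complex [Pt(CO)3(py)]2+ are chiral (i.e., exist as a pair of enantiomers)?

In a square planar complex each vertex has one trans partner and two cis neighbours.
Only one geometric arrangement is possible.

0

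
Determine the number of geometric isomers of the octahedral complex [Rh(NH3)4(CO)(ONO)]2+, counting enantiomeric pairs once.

The six octahedral sites form three mutually perpendicular trans pairs.
There are 2 geometric isomers: CO and ONO mutually cis; CO and ONO mutually trans.

2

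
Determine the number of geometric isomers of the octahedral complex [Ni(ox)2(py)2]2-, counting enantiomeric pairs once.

In an octahedral complex each vertex has one trans partner and four cis neighbours.
Each ox is bidentate and must span two cis positions.
Working through the distinct placements yields 2 geometric isomers: py trans; py cis (chiral).

2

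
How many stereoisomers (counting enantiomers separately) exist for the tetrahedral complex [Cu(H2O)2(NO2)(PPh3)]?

All four vertices of a tetrahedron are equivalent and mutually adjacent, so cis/trans isomerism cannot arise.
Only one geometric arrangement is possible.

1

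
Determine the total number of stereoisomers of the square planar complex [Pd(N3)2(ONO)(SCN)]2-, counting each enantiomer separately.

A square has two trans pairs of vertices; adjacent vertices are cis.
Systematic placement gives 2 geometric isomers: N3 cis; N3 trans.
Each arrangement has an internal mirror plane or centre of symmetry, so none is chiral.

2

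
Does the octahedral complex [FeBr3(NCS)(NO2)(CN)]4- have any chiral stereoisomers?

The six octahedral sites form three mutually perpendicular trans pairs.
Working through the distinct placements yields 4 geometric isomers: Br mer (3 arrangements); Br fac (chiral).
One of these lacks any improper symmetry element and so occurs as an enantiomeric pair, giving 4 + 1 = 5 stereoisomers in total.

yes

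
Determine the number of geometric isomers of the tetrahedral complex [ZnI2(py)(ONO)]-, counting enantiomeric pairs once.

1

Only one geometric arrangement is possible.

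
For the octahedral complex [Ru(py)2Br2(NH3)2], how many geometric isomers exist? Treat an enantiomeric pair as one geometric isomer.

An octahedron has six vertices in three trans pairs; every non-trans pair is cis.
There are 5 geometric isomers: py trans, Br trans, NH3 trans; py cis, Br trans, NH3 cis; py trans, Br cis, NH3 cis; py cis, Br cis, NH3 cis (chiral); py cis, Br cis, NH3 trans.

5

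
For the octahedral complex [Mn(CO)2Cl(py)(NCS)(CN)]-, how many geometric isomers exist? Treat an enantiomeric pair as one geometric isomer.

9

In an octahedral complex each vertex has one trans partner and four cis neighbours.
Placing the ligands in turn and identifying arrangements related by rotation or reflection leaves 9 distinct geometric isomers.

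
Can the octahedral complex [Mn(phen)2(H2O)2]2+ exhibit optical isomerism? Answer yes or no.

yes

In an octahedral complex each vertex has one trans partner and four cis neighbours.
Each phen is bidentate and must span two cis positions.
Working through the distinct placements yields 2 geometric isomers: H2O trans; H2O cis (chiral).
One of these lacks any improper symmetry element and so occurs as an enantiomeric pair, giving 2 + 1 = 3 stereoisomers in total.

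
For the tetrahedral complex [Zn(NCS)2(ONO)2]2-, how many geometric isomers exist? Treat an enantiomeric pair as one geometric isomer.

1

All four vertices of a tetrahedron are equivalent and mutually adjacent, so cis/trans isomerism cannot arise.
Only one geometric arrangement is possible.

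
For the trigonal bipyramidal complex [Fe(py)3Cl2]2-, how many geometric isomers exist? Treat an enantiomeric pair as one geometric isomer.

3

A trigonal bipyramid has two axial and three equatorial sites, which are chemically inequivalent.
The distinct arrangements are (3 in all): Cl both axial; Cl one axial, one equatorial; Cl both equatorial.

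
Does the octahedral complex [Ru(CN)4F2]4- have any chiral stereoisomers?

In an octahedral complex each vertex has one trans partner and four cis neighbours.
Working through the distinct placements yields 2 geometric isomers: F trans; F cis.
Each arrangement has an internal mirror plane or centre of symmetry, so none is chiral.

no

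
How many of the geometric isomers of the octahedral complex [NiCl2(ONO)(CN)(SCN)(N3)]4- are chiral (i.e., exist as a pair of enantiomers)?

6

In an octahedral complex each vertex has one trans partner and four cis neighbours.
Exhaustive case analysis gives 9 geometric isomers.
Of these, 6 lack any improper symmetry element and so occur as enantiomeric pairs, giving 9 + 6 = 15 stereoisomers in total.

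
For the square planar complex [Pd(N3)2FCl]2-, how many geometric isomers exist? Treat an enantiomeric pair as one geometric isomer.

2

A square has two trans pairs of vertices; adjacent vertices are cis.
Working through the distinct placements yields 2 geometric isomers: N3 cis; N3 trans.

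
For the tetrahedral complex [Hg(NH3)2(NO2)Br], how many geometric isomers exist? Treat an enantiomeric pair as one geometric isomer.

In a tetrahedral complex all four positions are equivalent and every pair of ligands is adjacent — there is no cis/trans distinction.
Only one geometric arrangement is possible.

1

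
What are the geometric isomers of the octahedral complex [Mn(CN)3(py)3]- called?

In an octahedral complex each vertex has one trans partner and four cis neighbours.
Working through the distinct placements yields 2 geometric isomers: CN mer; CN fac.

fac and mer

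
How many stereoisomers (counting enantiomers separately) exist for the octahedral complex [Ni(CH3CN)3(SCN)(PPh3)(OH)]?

5

In an octahedral complex each vertex has one trans partner and four cis neighbours.
There are 4 geometric isomers: CH3CN mer (3 arrangements); CH3CN fac (chiral).
One of these lacks any improper symmetry element and so occurs as an enantiomeric pair, giving 4 + 1 = 5 stereoisomers in total.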